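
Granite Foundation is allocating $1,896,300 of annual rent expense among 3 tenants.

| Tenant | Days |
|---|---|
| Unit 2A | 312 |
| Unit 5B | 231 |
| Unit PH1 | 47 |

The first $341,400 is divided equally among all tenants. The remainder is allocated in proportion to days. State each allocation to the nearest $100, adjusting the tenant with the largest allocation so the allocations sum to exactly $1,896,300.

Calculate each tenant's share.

Unit 2A: $936,000; Unit 5B: $722,600; Unit PH1: $237,700

$341,400 shared equally gives $113,800 per tenant.
Remainder $1,554,900 by days (total 590): Unit 2A 822,252.20 → $822,300; Unit 5B 608,782.88 → $608,800; Unit PH1 123,864.92 → $123,900.
Rounding difference −$100 on remainder applied to Unit 2A.
Totals: Unit 2A $113,800 + $822,200 = $936,000; Unit 5B $113,800 + $608,800 = $722,600; Unit PH1 $113,800 + $123,900 = $237,700.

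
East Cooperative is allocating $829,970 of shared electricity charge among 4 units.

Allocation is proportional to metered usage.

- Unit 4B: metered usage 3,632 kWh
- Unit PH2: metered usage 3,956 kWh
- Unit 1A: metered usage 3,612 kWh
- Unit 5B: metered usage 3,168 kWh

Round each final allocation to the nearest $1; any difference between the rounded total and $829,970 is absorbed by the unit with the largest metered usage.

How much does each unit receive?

Unit 4B: $209,803 · Unit PH2: $228,519 · Unit 1A: $208,648 · Unit 5B: $183,000

Sum of metered usage: 3,632 + 3,956 + 3,612 + 3,168 = 14,368.
Pro-rata amounts: Unit 4B 209,803.11; Unit PH2 228,519.02; Unit 1A 208,647.80; Unit 5B 183,000.07.
After rounding ($1): Unit 4B $209,803; Unit PH2 $228,519; Unit 1A $208,648; Unit 5B $183,000. Sum = $829,970.
Sum already equals the total — no adjustment.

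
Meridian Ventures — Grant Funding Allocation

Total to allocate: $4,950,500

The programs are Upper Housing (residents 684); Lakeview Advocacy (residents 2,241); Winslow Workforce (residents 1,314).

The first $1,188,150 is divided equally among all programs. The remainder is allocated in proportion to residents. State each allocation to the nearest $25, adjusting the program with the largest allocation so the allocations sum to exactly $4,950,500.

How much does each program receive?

Upper Housing: $1,003,150 · Lakeview Advocacy: $2,385,050 · Winslow Workforce: $1,562,300

$1,188,150 shared equally gives $396,050 per program.
Remainder $3,762,350 by residents (total 4,239): Upper Housing 607,088.32 → $607,100; Lakeview Advocacy 1,989,013.06 → $1,989,025; Winslow Workforce 1,166,248.62 → $1,166,250.
Rounding difference −$25 on remainder applied to Lakeview Advocacy.
Totals: Upper Housing $396,050 + $607,100 = $1,003,150; Lakeview Advocacy $396,050 + $1,989,000 = $2,385,050; Winslow Workforce $396,050 + $1,166,250 = $1,562,300.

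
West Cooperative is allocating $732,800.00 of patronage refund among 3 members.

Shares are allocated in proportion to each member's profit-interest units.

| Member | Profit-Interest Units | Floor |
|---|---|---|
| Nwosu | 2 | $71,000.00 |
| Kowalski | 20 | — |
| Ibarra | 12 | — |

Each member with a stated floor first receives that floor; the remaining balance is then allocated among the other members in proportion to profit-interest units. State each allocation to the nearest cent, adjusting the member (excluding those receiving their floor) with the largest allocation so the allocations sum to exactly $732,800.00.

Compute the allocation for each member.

Guaranteed amounts: Nwosu $71,000.00. Remaining pool $661,800.00.
Remaining pool split over remaining profit-interest units 32: Kowalski 413,625.0000 → $413,625.00; Ibarra 248,175.0000 → $248,175.00.

Nwosu: $71,000.00; Kowalski: $413,625.00; Ibarra: $248,175.00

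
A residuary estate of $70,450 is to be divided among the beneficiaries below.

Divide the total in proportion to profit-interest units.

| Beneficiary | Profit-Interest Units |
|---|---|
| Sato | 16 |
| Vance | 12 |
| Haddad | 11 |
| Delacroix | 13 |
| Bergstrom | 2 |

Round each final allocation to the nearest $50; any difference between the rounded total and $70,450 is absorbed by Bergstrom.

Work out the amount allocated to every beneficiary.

Total profit-interest units = 54.
Raw shares: Sato 16/54 × $70,450 = 20,874.07; Vance 12/54 × $70,450 = 15,655.56; Haddad 11/54 × $70,450 = 14,350.93; Delacroix 13/54 × $70,450 = 16,960.19; Bergstrom 2/54 × $70,450 = 2,609.26.
After rounding ($50): Sato $20,850; Vance $15,650; Haddad $14,350; Delacroix $16,950; Bergstrom $2,600. Sum = $70,400.
Difference $70,450 − $70,400 = +$50 applied to Bergstrom: Bergstrom becomes $2,650.

Sato: $20,850; Vance: $15,650; Haddad: $14,350; Delacroix: $16,950; Bergstrom: $2,650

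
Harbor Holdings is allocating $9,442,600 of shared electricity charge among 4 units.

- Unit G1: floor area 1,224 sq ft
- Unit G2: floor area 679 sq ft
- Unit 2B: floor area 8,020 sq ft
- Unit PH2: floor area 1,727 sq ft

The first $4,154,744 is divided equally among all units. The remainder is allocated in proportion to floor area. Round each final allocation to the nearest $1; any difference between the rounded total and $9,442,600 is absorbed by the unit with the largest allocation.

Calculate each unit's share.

Equal tier: $4,154,744 ÷ 4 = $1,038,686 apiece.
Remainder $5,287,856 by floor area (total 11,650): Unit G1 555,565.30 → $555,565; Unit G2 308,193.496 → $308,193; Unit 2B 3,640,223.62 → $3,640,224; Unit PH2 783,873.59 → $783,874.
Totals: Unit G1 $1,038,686 + $555,565 = $1,594,251; Unit G2 $1,038,686 + $308,193 = $1,346,879; Unit 2B $1,038,686 + $3,640,224 = $4,678,910; Unit PH2 $1,038,686 + $783,874 = $1,822,560.

Unit G1: $1,594,251; Unit G2: $1,346,879; Unit 2B: $4,678,910; Unit PH2: $1,822,560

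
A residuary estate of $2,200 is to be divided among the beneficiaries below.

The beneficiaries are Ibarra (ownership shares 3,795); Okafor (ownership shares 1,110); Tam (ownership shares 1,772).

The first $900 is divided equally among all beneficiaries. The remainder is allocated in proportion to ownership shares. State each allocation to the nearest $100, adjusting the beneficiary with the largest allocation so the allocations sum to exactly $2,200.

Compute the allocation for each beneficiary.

Equal tier: $900 ÷ 3 = $300 apiece.
Remainder $1,300 by ownership shares (total 6,677): Ibarra 738.88 → $700; Okafor 216.12 → $200; Tam 345.01 → $300.
Rounding difference +$100 on remainder applied to Ibarra.
Totals: Ibarra $300 + $800 = $1,100; Okafor $300 + $200 = $500; Tam $300 + $300 = $600.

Ibarra: $1,100 | Okafor: $500 | Tam: $600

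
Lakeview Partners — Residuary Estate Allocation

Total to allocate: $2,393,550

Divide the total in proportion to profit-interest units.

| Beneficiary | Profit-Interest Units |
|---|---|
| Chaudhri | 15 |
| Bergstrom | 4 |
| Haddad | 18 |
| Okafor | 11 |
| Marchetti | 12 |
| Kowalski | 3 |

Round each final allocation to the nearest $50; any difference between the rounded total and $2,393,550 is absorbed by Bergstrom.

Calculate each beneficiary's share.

Chaudhri: $569,900; Bergstrom: $152,000; Haddad: $683,850; Okafor: $417,900; Marchetti: $455,900; Kowalski: $114,000

Profit-interest units total: 63.
Raw shares: Chaudhri 15/63 × $2,393,550 = 569,892.86; Bergstrom 4/63 × $2,393,550 = 151,971.43; Haddad 18/63 × $2,393,550 = 683,871.43; Okafor 11/63 × $2,393,550 = 417,921.43; Marchetti 12/63 × $2,393,550 = 455,914.29; Kowalski 3/63 × $2,393,550 = 113,978.57.
At nearest $50: Chaudhri $569,900; Bergstrom $151,950; Haddad $683,850; Okafor $417,900; Marchetti $455,900; Kowalski $114,000. Sum = $2,393,500.
Difference $2,393,550 − $2,393,500 = +$50 applied to Bergstrom: Bergstrom becomes $152,000.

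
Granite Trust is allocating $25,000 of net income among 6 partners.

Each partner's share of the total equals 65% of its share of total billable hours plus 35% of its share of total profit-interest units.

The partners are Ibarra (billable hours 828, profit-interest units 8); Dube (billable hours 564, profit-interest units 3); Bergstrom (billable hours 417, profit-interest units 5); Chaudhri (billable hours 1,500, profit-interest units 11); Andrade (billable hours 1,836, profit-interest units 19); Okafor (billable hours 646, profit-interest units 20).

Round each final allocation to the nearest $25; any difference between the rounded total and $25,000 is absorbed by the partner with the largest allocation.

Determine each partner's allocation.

Ibarra: $3,375; Dube: $1,975; Bergstrom: $1,825; Chaudhri: $5,675; Andrade: $7,675; Okafor: $4,475

Billable hours total 5,791; profit-interest units total 66.
Combined weights (65% billable hours + 35% profit-interest units): Ibarra 0.1354; Dube 0.0792; Bergstrom 0.0733; Chaudhri 0.2267; Andrade 0.3068; Okafor 0.1786.
Proportional shares: Ibarra 3,384.04; Dube 1,980.36; Bergstrom 1,833.01; Chaudhri 5,667.45; Andrade 7,670.90; Okafor 4,464.24.
At nearest $25: Ibarra $3,375; Dube $1,975; Bergstrom $1,825; Chaudhri $5,675; Andrade $7,675; Okafor $4,475. Sum = $25,000.
Rounded total matches; no reconciliation needed.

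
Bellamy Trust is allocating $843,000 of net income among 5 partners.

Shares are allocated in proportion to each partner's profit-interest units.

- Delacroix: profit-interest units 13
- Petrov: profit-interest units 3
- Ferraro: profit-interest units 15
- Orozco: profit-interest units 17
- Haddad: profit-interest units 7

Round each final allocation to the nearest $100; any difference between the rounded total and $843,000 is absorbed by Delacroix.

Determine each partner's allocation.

Delacroix: $199,200 | Petrov: $46,000 | Ferraro: $229,900 | Orozco: $260,600 | Haddad: $107,300

Sum of profit-interest units: 55.
Raw shares: Delacroix 13/55 × $843,000 = 199,254.55; Petrov 3/55 × $843,000 = 45,981.82; Ferraro 15/55 × $843,000 = 229,909.09; Orozco 17/55 × $843,000 = 260,563.64; Haddad 7/55 × $843,000 = 107,290.91.
Rounded to nearest $100: Delacroix $199,300; Petrov $46,000; Ferraro $229,900; Orozco $260,600; Haddad $107,300. Sum = $843,100.
Difference $843,000 − $843,100 = −$100 applied to Delacroix: Delacroix becomes $199,200.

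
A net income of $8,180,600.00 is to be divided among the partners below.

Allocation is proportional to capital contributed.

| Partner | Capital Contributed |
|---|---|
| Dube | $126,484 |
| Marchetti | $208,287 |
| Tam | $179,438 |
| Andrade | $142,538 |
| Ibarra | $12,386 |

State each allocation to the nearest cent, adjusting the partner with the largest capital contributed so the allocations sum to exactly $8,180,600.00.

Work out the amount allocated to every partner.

Total capital contributed = 126,484 + 208,287 + 179,438 + 142,538 + 12,386 = 669,133.
Unrounded shares: Dube 1,546,351.7872; Marchetti 2,546,448.3626; Tam 2,193,749.9762; Andrade 1,742,622.7115; Ibarra 151,427.1626.
At nearest cent: Dube $1,546,351.79; Marchetti $2,546,448.36; Tam $2,193,749.98; Andrade $1,742,622.71; Ibarra $151,427.16. Sum = $8,180,600.00.
Rounded total matches; no reconciliation needed.

Dube: $1,546,351.79 · Marchetti: $2,546,448.36 · Tam: $2,193,749.98 · Andrade: $1,742,622.71 · Ibarra: $151,427.16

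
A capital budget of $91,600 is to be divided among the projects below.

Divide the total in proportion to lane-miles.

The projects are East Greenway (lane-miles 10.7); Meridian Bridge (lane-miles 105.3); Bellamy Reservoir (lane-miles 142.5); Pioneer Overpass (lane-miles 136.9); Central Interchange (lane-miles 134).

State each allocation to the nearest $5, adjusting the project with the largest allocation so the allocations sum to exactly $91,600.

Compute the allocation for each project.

East Greenway: $1,850 · Meridian Bridge: $18,220 · Bellamy Reservoir: $24,660 · Pioneer Overpass: $23,685 · Central Interchange: $23,185

Lane-miles total: 529.4.
Proportional shares: East Greenway 10.7/529.4 × $91,600 = 1,851.38; Meridian Bridge 105.3/529.4 × $91,600 = 18,219.64; Bellamy Reservoir 142.5/529.4 × $91,600 = 24,656.21; Pioneer Overpass 136.9/529.4 × $91,600 = 23,687.27; Central Interchange 134/529.4 × $91,600 = 23,185.49.
At nearest $5: East Greenway $1,850; Meridian Bridge $18,220; Bellamy Reservoir $24,655; Pioneer Overpass $23,685; Central Interchange $23,185. Sum = $91,595.
Difference $91,600 − $91,595 = +$5 applied to largest allocation (Bellamy Reservoir): Bellamy Reservoir becomes $24,660.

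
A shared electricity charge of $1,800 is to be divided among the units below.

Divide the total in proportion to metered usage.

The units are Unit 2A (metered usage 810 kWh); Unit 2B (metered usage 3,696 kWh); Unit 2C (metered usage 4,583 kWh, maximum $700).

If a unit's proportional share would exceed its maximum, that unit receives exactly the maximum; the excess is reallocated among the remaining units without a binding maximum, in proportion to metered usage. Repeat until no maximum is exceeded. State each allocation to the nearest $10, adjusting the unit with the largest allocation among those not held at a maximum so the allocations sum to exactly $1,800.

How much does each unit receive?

Metered usage total: 9,089.
Pro-rata shares before constraints: Unit 2A 160.41; Unit 2B 731.96; Unit 2C 907.62.
Cap binds for Unit 2C ($700); residual $1,100 reallocated over remaining metered usage 4,506.
Shares after redistribution: Unit 2A 197.74 → $200; Unit 2B 902.26 → $900.

Unit 2A: $200 · Unit 2B: $900 · Unit 2C: $700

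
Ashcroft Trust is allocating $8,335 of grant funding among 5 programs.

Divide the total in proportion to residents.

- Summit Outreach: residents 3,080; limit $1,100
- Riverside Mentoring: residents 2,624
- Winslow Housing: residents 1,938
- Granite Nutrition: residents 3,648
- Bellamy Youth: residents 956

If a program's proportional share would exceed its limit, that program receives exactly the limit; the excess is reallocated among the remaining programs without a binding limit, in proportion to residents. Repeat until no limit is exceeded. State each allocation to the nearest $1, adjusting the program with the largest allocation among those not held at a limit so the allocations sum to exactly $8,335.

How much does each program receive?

Sum of residents: 12,246.
Pro-rata shares before constraints: Summit Outreach 2,096.34; Riverside Mentoring 1,785.97; Winslow Housing 1,319.06; Granite Nutrition 2,482.94; Bellamy Youth 650.68.
Held at cap: Summit Outreach ($1,100); residual $7,235 reallocated over remaining residents 9,166.
Shares after redistribution: Riverside Mentoring 2,071.20 → $2,071; Winslow Housing 1,529.72 → $1,530; Granite Nutrition 2,879.48 → $2,879; Bellamy Youth 754.60 → $755.

Summit Outreach: $1,100 · Riverside Mentoring: $2,071 · Winslow Housing: $1,530 · Granite Nutrition: $2,879 · Bellamy Youth: $755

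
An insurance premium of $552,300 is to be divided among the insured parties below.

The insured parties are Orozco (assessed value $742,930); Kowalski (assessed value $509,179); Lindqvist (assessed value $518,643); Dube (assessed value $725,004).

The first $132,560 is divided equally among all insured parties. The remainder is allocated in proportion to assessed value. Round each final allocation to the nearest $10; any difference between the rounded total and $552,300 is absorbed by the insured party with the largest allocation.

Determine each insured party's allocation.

First tranche $132,560 split equally: $33,140 each.
Remainder $419,740 by assessed value (total 2,495,756): Orozco 124,947.09 → $124,950; Kowalski 85,634.49 → $85,630; Lindqvist 87,226.16 → $87,230; Dube 121,932.26 → $121,930.
Totals: Orozco $33,140 + $124,950 = $158,090; Kowalski $33,140 + $85,630 = $118,770; Lindqvist $33,140 + $87,230 = $120,370; Dube $33,140 + $121,930 = $155,070.

Orozco: $158,090 · Kowalski: $118,770 · Lindqvist: $120,370 · Dube: $155,070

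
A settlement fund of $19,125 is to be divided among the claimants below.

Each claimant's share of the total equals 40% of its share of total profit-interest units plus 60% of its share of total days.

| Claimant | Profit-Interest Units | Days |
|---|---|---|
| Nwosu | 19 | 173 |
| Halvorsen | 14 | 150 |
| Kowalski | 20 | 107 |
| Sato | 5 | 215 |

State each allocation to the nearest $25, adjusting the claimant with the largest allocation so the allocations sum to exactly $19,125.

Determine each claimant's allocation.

Nwosu: $5,575; Halvorsen: $4,525; Kowalski: $4,550; Sato: $4,475

Profit-interest units total 58; days total 645.
Composite weights (40% profit-interest units + 60% days): Nwosu 0.2920; Halvorsen 0.2361; Kowalski 0.2375; Sato 0.2345.
Unrounded shares: Nwosu 5,583.83; Halvorsen 4,515.16; Kowalski 4,541.54; Sato 4,484.48.
Rounded to nearest $25: Nwosu $5,575; Halvorsen $4,525; Kowalski $4,550; Sato $4,475. Sum = $19,125.
No rounding difference to absorb.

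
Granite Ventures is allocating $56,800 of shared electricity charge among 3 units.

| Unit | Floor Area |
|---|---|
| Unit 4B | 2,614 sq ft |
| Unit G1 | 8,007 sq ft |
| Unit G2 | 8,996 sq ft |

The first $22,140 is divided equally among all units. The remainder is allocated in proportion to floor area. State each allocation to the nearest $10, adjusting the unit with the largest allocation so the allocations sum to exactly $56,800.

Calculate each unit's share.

Unit 4B: $12,000; Unit G1: $21,530; Unit G2: $23,270

First tranche $22,140 split equally: $7,380 each.
Remainder $34,660 by floor area (total 19,617): Unit 4B 4,618.51 → $4,620; Unit G1 14,147.05 → $14,150; Unit G2 15,894.45 → $15,890.
Totals: Unit 4B $7,380 + $4,620 = $12,000; Unit G1 $7,380 + $14,150 = $21,530; Unit G2 $7,380 + $15,890 = $23,270.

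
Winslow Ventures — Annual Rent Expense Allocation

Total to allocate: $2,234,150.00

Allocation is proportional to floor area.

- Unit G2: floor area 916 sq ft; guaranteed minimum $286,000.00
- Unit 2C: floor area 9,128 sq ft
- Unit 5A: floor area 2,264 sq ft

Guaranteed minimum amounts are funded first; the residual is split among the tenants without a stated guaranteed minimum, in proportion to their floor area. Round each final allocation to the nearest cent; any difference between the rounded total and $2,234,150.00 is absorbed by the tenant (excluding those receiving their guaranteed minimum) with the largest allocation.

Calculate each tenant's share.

Unit G2: $286,000.00 | Unit 2C: $1,560,982.55 | Unit 5A: $387,167.45

Guaranteed amounts: Unit G2 $286,000.00. Residual $1,948,150.00.
Residual split over remaining floor area 11,392: Unit 2C 1,560,982.5492 → $1,560,982.55; Unit 5A 387,167.4508 → $387,167.45.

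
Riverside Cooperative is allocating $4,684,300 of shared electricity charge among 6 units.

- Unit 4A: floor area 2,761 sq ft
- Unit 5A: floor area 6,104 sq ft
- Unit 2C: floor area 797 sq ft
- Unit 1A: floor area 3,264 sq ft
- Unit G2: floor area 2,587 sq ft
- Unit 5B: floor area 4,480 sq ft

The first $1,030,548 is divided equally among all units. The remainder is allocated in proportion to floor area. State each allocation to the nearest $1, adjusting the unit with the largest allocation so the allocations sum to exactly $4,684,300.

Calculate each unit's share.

First tranche $1,030,548 split equally: $171,758 each.
Remainder $3,653,752 by floor area (total 19,993): Unit 4A 504,577.07 → $504,577; Unit 5A 1,115,515.54 → $1,115,516; Unit 2C 145,653.00 → $145,653; Unit 1A 596,501.10 → $596,501; Unit G2 472,778.29 → $472,778; Unit 5B 818,727.00 → $818,727.
Totals: Unit 4A $171,758 + $504,577 = $676,335; Unit 5A $171,758 + $1,115,516 = $1,287,274; Unit 2C $171,758 + $145,653 = $317,411; Unit 1A $171,758 + $596,501 = $768,259; Unit G2 $171,758 + $472,778 = $644,536; Unit 5B $171,758 + $818,727 = $990,485.

Unit 4A: $676,335; Unit 5A: $1,287,274; Unit 2C: $317,411; Unit 1A: $768,259; Unit G2: $644,536; Unit 5B: $990,485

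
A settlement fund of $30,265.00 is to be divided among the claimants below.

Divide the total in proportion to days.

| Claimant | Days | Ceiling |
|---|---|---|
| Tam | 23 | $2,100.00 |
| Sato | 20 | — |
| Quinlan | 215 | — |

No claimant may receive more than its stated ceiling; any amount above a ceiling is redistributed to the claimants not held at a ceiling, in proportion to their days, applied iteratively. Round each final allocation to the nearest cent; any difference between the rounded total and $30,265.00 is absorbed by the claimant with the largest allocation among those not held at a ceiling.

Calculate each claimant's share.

Sum of days: 258.
Proportional shares (ignoring caps): Tam 2,698.0426; Sato 2,346.1240; Quinlan 25,220.8333.
Cap binds for Tam ($2,100.00); residual $28,165.00 reallocated over remaining days 235.
Redistributed shares: Sato 2,397.0213 → $2,397.02; Quinlan 25,767.9787 → $25,767.98.

Tam: $2,100.00 · Sato: $2,397.02 · Quinlan: $25,767.98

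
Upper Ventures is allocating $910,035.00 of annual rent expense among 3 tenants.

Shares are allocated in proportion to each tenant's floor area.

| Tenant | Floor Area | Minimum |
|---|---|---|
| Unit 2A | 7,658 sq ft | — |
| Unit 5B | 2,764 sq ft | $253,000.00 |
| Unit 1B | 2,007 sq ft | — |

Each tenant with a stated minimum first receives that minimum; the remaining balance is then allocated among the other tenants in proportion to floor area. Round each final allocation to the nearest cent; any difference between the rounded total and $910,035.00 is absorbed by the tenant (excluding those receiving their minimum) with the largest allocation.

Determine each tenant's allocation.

Guaranteed amounts: Unit 5B $253,000.00. Residual $657,035.00.
Residual split over remaining floor area 9,665: Unit 2A 520,597.4165 → $520,597.42; Unit 1B 136,437.5835 → $136,437.58.

Unit 2A: $520,597.42 · Unit 5B: $253,000.00 · Unit 1B: $136,437.58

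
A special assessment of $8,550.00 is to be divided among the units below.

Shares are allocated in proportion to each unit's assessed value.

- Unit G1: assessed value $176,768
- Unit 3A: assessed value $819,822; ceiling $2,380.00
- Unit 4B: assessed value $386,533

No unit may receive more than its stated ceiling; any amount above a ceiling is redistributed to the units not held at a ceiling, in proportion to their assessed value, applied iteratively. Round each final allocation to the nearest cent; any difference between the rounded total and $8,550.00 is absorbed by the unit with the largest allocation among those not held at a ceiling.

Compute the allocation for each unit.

Unit G1: $1,936.19 | Unit 3A: $2,380.00 | Unit 4B: $4,233.81

Assessed value total: 1,383,123.
Pro-rata shares before constraints: Unit G1 1,092.7202; Unit 3A 5,067.8632; Unit 4B 2,389.4167.
Capped: Unit 3A ($2,380.00); remaining pool $6,170.00 reallocated over remaining assessed value 563,301.
Shares after redistribution: Unit G1 1,936.1914 → $1,936.19; Unit 4B 4,233.8086 → $4,233.81.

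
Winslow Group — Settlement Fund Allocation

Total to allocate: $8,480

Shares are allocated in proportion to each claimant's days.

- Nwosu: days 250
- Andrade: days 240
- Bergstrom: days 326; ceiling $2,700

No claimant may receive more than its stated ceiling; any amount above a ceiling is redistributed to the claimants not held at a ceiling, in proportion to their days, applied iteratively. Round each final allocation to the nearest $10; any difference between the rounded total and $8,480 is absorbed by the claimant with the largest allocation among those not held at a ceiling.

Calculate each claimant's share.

Nwosu: $2,950 · Andrade: $2,830 · Bergstrom: $2,700

Days total: 816.
Pro-rata shares before constraints: Nwosu 2,598.04; Andrade 2,494.12; Bergstrom 3,387.84.
Held at cap: Bergstrom ($2,700); residual $5,780 reallocated over remaining days 490.
Redistributed shares: Nwosu 2,948.98 → $2,950; Andrade 2,831.02 → $2,830.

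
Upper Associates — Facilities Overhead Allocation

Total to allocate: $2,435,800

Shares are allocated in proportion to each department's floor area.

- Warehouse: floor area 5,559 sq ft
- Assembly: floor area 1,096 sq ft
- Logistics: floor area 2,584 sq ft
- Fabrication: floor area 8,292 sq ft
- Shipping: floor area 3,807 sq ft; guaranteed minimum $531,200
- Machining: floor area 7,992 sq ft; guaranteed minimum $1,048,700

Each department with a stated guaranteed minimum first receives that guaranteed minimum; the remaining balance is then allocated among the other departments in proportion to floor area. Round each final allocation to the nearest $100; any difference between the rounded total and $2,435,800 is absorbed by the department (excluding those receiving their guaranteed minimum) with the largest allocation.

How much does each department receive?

Warehouse: $271,400 | Assembly: $53,500 | Logistics: $126,200 | Fabrication: $404,800 | Shipping: $531,200 | Machining: $1,048,700

Guaranteed amounts: Shipping $531,200; Machining $1,048,700. Residual $855,900.
Residual split over remaining floor area 17,531: Warehouse 271,401.98 → $271,400; Assembly 53,509.01 → $53,500; Logistics 126,156.27 → $126,200; Fabrication 404,832.74 → $404,800.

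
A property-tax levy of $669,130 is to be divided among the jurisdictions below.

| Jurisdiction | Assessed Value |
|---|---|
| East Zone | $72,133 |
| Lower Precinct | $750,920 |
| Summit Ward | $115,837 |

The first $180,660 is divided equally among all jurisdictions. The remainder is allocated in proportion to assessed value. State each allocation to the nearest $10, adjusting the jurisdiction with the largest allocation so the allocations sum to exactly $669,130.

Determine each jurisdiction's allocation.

East Zone: $97,750 | Lower Precinct: $450,890 | Summit Ward: $120,490

$180,660 shared equally gives $60,220 per jurisdiction.
Remainder $488,470 by assessed value (total 938,890): East Zone 37,528.15 → $37,530; Lower Precinct 390,676.11 → $390,680; Summit Ward 60,265.74 → $60,270.
Rounding difference −$10 on remainder applied to Lower Precinct.
Totals: East Zone $60,220 + $37,530 = $97,750; Lower Precinct $60,220 + $390,670 = $450,890; Summit Ward $60,220 + $60,270 = $120,490.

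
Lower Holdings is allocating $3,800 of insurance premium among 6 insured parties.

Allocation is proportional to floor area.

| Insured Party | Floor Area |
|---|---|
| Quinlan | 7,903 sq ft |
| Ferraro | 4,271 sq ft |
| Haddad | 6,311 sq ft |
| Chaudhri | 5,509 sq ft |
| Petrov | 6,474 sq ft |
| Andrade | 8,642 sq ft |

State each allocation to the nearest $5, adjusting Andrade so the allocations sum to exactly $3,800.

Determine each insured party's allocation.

Sum of floor area: 39,110.
Unrounded shares: Quinlan 7,903/39,110 × $3,800 = 767.87; Ferraro 4,271/39,110 × $3,800 = 414.98; Haddad 6,311/39,110 × $3,800 = 613.19; Chaudhri 5,509/39,110 × $3,800 = 535.26; Petrov 6,474/39,110 × $3,800 = 629.03; Andrade 8,642/39,110 × $3,800 = 839.67.
At nearest $5: Quinlan $770; Ferraro $415; Haddad $615; Chaudhri $535; Petrov $630; Andrade $840. Sum = $3,805.
Difference $3,800 − $3,805 = −$5 applied to Andrade: Andrade becomes $835.

Quinlan: $770 | Ferraro: $415 | Haddad: $615 | Chaudhri: $535 | Petrov: $630 | Andrade: $835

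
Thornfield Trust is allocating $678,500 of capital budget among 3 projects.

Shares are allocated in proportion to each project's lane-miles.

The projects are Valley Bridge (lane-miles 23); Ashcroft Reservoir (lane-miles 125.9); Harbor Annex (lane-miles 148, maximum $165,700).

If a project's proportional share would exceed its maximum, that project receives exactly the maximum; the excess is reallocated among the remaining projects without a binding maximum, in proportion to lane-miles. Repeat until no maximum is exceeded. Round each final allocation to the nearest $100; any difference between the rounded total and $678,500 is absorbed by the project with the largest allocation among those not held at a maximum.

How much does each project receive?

Total lane-miles = 296.9.
Proportional shares (ignoring caps): Valley Bridge 52,561.47; Ashcroft Reservoir 287,716.91; Harbor Annex 338,221.62.
Held at cap: Harbor Annex ($165,700); residual $512,800 reallocated over remaining lane-miles 148.9.
Redistributed shares: Valley Bridge 79,210.21 → $79,200; Ashcroft Reservoir 433,589.79 → $433,600.

Valley Bridge: $79,200; Ashcroft Reservoir: $433,600; Harbor Annex: $165,700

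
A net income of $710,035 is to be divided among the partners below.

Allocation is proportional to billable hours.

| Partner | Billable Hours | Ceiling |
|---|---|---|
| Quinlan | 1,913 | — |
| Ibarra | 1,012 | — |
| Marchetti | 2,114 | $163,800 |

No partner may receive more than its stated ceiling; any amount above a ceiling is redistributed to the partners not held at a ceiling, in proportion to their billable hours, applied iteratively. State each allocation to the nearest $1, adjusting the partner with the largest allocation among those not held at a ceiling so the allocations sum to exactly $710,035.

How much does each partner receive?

Combined billable hours = 5,039.
Pro-rata shares before constraints: Quinlan 269,556.85; Ibarra 142,598.81; Marchetti 297,879.34.
Cap binds for Marchetti ($163,800); residual $546,235 reallocated over remaining billable hours 2,925.
Shares after redistribution: Quinlan 357,247.03 → $357,247; Ibarra 188,987.97 → $188,988.

Quinlan: $357,247 · Ibarra: $188,988 · Marchetti: $163,800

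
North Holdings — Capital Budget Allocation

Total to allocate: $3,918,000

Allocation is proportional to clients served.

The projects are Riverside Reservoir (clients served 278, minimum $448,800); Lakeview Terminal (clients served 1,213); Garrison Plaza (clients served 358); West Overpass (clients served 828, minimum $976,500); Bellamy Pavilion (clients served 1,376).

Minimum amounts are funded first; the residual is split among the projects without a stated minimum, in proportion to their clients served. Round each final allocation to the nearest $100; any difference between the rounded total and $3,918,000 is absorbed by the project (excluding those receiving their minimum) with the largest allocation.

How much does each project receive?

Riverside Reservoir: $448,800 | Lakeview Terminal: $1,026,000 | Garrison Plaza: $302,800 | West Overpass: $976,500 | Bellamy Pavilion: $1,163,900

Minimums first: Riverside Reservoir $448,800; West Overpass $976,500. Remaining pool $2,492,700.
Remaining pool split over remaining clients served 2,947: Lakeview Terminal 1,026,007.84 → $1,026,000; Garrison Plaza 302,811.88 → $302,800; Bellamy Pavilion 1,163,880.29 → $1,163,900.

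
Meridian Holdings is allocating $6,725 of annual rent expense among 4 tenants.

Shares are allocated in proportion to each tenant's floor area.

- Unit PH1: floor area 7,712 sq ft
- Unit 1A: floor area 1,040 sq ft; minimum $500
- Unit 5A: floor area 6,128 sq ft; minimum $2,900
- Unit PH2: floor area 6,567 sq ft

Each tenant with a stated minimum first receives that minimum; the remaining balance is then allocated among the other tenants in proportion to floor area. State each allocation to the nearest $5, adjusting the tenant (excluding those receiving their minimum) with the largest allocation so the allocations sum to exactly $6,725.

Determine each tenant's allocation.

Guaranteed amounts: Unit 1A $500; Unit 5A $2,900. Balance $3,325.
Balance split over remaining floor area 14,279: Unit PH1 1,795.81 → $1,795; Unit PH2 1,529.19 → $1,530.

Unit PH1: $1,795 | Unit 1A: $500 | Unit 5A: $2,900 | Unit PH2: $1,530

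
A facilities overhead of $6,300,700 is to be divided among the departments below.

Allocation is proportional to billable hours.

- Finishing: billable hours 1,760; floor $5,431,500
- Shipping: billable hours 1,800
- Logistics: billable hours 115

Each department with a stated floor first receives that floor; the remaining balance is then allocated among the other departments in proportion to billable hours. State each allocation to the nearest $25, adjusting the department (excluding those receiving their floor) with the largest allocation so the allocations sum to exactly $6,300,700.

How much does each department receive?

Finishing: $5,431,500; Shipping: $817,000; Logistics: $52,200

Fund the minimums — Finishing $5,431,500. Remaining pool $869,200.
Remaining pool split over remaining billable hours 1,915: Shipping 817,002.61 → $817,000; Logistics 52,197.39 → $52,200.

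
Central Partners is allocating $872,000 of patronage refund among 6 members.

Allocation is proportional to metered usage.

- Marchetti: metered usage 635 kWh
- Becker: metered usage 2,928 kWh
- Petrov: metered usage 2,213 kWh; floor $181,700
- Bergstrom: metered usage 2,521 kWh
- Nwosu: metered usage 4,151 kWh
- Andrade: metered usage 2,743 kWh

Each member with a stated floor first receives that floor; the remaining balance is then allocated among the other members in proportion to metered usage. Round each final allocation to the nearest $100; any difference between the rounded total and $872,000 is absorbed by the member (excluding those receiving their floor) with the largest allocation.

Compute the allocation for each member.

Marchetti: $33,800; Becker: $155,700; Petrov: $181,700; Bergstrom: $134,100; Nwosu: $220,800; Andrade: $145,900

Guaranteed amounts: Petrov $181,700. Balance $690,300.
Balance split over remaining metered usage 12,978: Marchetti 33,775.66 → $33,800; Becker 155,740.36 → $155,700; Bergstrom 134,092.02 → $134,100; Nwosu 220,791.75 → $220,800; Andrade 145,900.21 → $145,900.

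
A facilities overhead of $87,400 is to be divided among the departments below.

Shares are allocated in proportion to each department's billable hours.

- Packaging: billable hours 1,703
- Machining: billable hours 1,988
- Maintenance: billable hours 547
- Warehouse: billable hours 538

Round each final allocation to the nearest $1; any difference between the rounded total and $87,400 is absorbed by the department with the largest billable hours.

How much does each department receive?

Total billable hours = 1,703 + 1,988 + 547 + 538 = 4,776.
Unrounded shares: Packaging 31,164.61; Machining 36,380.07; Maintenance 10,010.01; Warehouse 9,845.31.
At nearest $1: Packaging $31,165; Machining $36,380; Maintenance $10,010; Warehouse $9,845. Sum = $87,400.
Rounded total matches; no reconciliation needed.

Packaging: $31,165; Machining: $36,380; Maintenance: $10,010; Warehouse: $9,845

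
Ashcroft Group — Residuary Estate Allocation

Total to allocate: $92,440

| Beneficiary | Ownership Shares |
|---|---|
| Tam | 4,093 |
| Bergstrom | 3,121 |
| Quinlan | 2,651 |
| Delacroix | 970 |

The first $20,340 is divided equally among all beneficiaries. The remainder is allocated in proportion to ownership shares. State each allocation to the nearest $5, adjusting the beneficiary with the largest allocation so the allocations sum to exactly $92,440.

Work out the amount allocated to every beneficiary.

First tranche $20,340 split equally: $5,085 each.
Remainder $72,100 by ownership shares (total 10,835): Tam 27,236.30 → $27,235; Bergstrom 20,768.26 → $20,770; Quinlan 17,640.71 → $17,640; Delacroix 6,454.73 → $6,455.
Totals: Tam $5,085 + $27,235 = $32,320; Bergstrom $5,085 + $20,770 = $25,855; Quinlan $5,085 + $17,640 = $22,725; Delacroix $5,085 + $6,455 = $11,540.

Tam: $32,320 · Bergstrom: $25,855 · Quinlan: $22,725 · Delacroix: $11,540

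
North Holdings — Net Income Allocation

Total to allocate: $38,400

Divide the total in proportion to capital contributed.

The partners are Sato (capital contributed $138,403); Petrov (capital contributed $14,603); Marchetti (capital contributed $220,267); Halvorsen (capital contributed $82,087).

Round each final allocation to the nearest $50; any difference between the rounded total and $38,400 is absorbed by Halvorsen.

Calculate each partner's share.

Combined capital contributed = 455,360.
Proportional shares: Sato 138,403/455,360 × $38,400 = 11,671.37; Petrov 14,603/455,360 × $38,400 = 1,231.45; Marchetti 220,267/455,360 × $38,400 = 18,574.87; Halvorsen 82,087/455,360 × $38,400 = 6,922.30.
Rounded to nearest $50: Sato $11,650; Petrov $1,250; Marchetti $18,550; Halvorsen $6,900. Sum = $38,350.
Difference $38,400 − $38,350 = +$50 applied to Halvorsen: Halvorsen becomes $6,950.

Sato: $11,650; Petrov: $1,250; Marchetti: $18,550; Halvorsen: $6,950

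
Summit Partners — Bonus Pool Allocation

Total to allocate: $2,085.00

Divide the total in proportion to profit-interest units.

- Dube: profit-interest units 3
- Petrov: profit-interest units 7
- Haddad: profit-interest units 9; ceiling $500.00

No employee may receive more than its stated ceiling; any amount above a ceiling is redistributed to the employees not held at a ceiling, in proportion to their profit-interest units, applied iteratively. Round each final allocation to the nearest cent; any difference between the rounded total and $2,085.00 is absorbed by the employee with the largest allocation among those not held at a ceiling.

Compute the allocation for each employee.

Dube: $475.50 | Petrov: $1,109.50 | Haddad: $500.00

Sum of profit-interest units: 19.
Pro-rata shares before constraints: Dube 329.2105; Petrov 768.1579; Haddad 987.6316.
Cap binds for Haddad ($500.00); remaining pool $1,585.00 reallocated over remaining profit-interest units 10.
Shares after redistribution: Dube 475.5000 → $475.50; Petrov 1,109.5000 → $1,109.50.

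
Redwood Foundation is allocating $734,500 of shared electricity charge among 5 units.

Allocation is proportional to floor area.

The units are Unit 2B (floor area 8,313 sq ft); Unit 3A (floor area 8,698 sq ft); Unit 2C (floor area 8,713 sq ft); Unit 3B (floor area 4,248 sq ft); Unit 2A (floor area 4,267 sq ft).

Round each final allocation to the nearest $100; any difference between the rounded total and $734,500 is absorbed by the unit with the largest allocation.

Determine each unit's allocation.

Unit 2B: $178,300; Unit 3A: $186,600; Unit 2C: $187,000; Unit 3B: $91,100; Unit 2A: $91,500

Total floor area = 34,239.
Raw shares: Unit 2B 8,313/34,239 × $734,500 = 178,331.68; Unit 3A 8,698/34,239 × $734,500 = 186,590.76; Unit 2C 8,713/34,239 × $734,500 = 186,912.54; Unit 3B 4,248/34,239 × $734,500 = 91,128.71; Unit 2A 4,267/34,239 × $734,500 = 91,536.30.
After rounding ($100): Unit 2B $178,300; Unit 3A $186,600; Unit 2C $186,900; Unit 3B $91,100; Unit 2A $91,500. Sum = $734,400.
Difference $734,500 − $734,400 = +$100 applied to largest allocation (Unit 2C): Unit 2C becomes $187,000.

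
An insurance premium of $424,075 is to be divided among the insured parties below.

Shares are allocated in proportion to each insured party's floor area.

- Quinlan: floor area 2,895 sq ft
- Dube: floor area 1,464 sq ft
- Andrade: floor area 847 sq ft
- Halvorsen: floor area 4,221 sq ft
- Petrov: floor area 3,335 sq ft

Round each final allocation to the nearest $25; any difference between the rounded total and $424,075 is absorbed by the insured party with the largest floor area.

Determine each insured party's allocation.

Quinlan: $96,200; Dube: $48,650; Andrade: $28,150; Halvorsen: $140,250; Petrov: $110,825

Sum of floor area: 2,895 + 1,464 + 847 + 4,221 + 3,335 = 12,762.
Raw shares: Quinlan 96,199.43; Dube 48,648.00; Andrade 28,145.39; Halvorsen 140,261.76; Petrov 110,820.41.
Rounded to nearest $25: Quinlan $96,200; Dube $48,650; Andrade $28,150; Halvorsen $140,250; Petrov $110,825. Sum = $424,075.
No rounding difference to absorb.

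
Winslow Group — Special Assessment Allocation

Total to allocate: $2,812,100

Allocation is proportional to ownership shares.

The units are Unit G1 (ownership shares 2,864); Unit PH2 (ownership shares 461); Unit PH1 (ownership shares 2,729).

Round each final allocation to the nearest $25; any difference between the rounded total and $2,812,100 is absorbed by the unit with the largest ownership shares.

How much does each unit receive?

Unit G1: $1,330,350 | Unit PH2: $214,125 | Unit PH1: $1,267,625

Ownership shares total: 6,054.
Unrounded shares: Unit G1 2,864/6,054 × $2,812,100 = 1,330,336.04; Unit PH2 461/6,054 × $2,812,100 = 214,135.79; Unit PH1 2,729/6,054 × $2,812,100 = 1,267,628.16.
At nearest $25: Unit G1 $1,330,325; Unit PH2 $214,125; Unit PH1 $1,267,625. Sum = $2,812,075.
Difference $2,812,100 − $2,812,075 = +$25 applied to largest ownership shares (Unit G1): Unit G1 becomes $1,330,350.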